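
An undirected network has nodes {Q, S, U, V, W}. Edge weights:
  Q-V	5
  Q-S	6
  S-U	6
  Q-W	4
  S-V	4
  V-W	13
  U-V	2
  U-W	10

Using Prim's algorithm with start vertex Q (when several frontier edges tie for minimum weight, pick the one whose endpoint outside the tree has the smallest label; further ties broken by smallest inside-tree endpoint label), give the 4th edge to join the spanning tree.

Prim, starting at Q.
Step 1: cheapest edge leaving the tree is Q-W (4); add W.
Step 2: cheapest edge leaving the tree is Q-V (5); add V.
Step 3: cheapest edge leaving the tree is U-V (2); add U.
Step 4: cheapest edge leaving the tree is S-V (4); add S.
The 4th edge added is S-V.

S-V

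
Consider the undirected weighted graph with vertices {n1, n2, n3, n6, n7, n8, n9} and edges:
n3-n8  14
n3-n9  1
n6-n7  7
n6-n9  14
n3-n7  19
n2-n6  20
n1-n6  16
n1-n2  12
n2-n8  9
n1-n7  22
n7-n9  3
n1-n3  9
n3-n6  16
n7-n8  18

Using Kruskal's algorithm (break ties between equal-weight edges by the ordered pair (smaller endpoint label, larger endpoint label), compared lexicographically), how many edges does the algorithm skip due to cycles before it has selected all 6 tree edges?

Sort edges by weight, then run Kruskal:
n3-n9 (1): add — endpoints in different components.
n7-n9 (3): add — endpoints in different components.
n6-n7 (7): add — endpoints in different components.
n1-n3 (9): add — endpoints in different components.
n2-n8 (9): add — endpoints in different components.
n1-n2 (12): add — endpoints in different components.
Edges rejected before the tree was complete: 0.

0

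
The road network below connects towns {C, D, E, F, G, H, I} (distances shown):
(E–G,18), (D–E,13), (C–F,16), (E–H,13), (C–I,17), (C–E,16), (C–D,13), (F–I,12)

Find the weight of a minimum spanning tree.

85

Kruskal: consider edges lightest-first.
F–I (12): add — endpoints in different components.
C–D (13): add — endpoints in different components.
D–E (13): add — endpoints in different components.
E–H (13): add — endpoints in different components.
C–E (16): skip — C and E already connected.
C–F (16): add — endpoints in different components.
C–I (17): skip — C and I already connected.
E–G (18): add — endpoints in different components.
MST edges: F–I, C–D, D–E, E–H, C–F, E–G; total weight 12+13+13+13+16+18 = 85.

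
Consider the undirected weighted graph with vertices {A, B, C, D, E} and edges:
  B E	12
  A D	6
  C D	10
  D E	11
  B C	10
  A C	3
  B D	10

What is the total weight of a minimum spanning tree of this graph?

Grow the tree from B using Prim:
Step 1: cheapest edge leaving the tree is B C (10); add C.
Step 2: cheapest edge leaving the tree is A C (3); add A.
Step 3: cheapest edge leaving the tree is A D (6); add D.
Step 4: cheapest edge leaving the tree is D E (11); add E.
MST edges: B C, A C, A D, D E; total weight 10+3+6+11 = 30.

30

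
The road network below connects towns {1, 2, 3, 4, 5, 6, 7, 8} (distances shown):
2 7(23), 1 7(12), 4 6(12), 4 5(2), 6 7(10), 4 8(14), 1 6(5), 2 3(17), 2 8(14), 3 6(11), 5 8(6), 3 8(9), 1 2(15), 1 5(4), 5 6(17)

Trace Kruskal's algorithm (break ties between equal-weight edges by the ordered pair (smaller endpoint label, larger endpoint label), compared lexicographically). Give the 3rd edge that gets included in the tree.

Kruskal's algorithm — process edges by increasing weight (ties by edge label):
4 5 (2): add — endpoints in different components.
1 5 (4): add — endpoints in different components.
1 6 (5): add — endpoints in different components.
5 8 (6): add — endpoints in different components.
3 8 (9): add — endpoints in different components.
6 7 (10): add — endpoints in different components.
3 6 (11): skip — 3 and 6 already connected.
1 7 (12): skip — 1 and 7 already connected.
4 6 (12): skip — 4 and 6 already connected.
2 8 (14): add — endpoints in different components.
The 3rd edge added is 1 6.

1-6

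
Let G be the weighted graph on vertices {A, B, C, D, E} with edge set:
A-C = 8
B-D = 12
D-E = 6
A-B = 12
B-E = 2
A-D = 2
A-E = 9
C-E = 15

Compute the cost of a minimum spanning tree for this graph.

Kruskal's algorithm — process edges by increasing weight (ties by edge label):
A-D (2): add — endpoints in different components.
B-E (2): add — endpoints in different components.
D-E (6): add — endpoints in different components.
A-C (8): add — endpoints in different components.
MST edges: A-D, B-E, D-E, A-C; total weight 2+2+6+8 = 18.

18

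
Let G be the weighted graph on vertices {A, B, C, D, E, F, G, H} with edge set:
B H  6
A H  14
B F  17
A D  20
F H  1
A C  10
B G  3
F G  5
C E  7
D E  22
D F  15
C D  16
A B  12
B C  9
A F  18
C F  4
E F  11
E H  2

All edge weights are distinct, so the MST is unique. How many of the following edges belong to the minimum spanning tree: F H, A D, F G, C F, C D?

Kruskal: consider edges lightest-first.
F H (1): add — endpoints in different components.
E H (2): add — endpoints in different components.
B G (3): add — endpoints in different components.
C F (4): add — endpoints in different components.
F G (5): add — endpoints in different components.
B H (6): skip — B and H already connected.
C E (7): skip — C and E already connected.
B C (9): skip — B and C already connected.
A C (10): add — endpoints in different components.
E F (11): skip — E and F already connected.
A B (12): skip — A and B already connected.
A H (14): skip — A and H already connected.
D F (15): add — endpoints in different components.
MST edge set: {F H, E H, B G, C F, F G, A C, D F}.
Of the listed edges, {F H, F G, C F} are in the MST → 3.

3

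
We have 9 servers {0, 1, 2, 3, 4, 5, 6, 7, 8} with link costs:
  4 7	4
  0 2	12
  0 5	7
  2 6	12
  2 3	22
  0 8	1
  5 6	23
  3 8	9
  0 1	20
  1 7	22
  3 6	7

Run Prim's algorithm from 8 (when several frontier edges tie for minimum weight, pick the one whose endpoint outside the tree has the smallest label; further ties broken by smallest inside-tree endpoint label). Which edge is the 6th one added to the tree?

Prim, starting at 8.
Step 1: frontier [0 8 1, 3 8 9] → take 0 8 (1); add 0.
Step 2: frontier [0 5 7, 0 2 12, 0 1 20, 3 8 9] → take 0 5 (7); add 5.
Step 3: frontier [0 2 12, 0 1 20, 5 6 23, 3 8 9] → take 3 8 (9); add 3.
Step 4: frontier [0 2 12, 0 1 20, 3 6 7, 2 3 22, 5 6 23] → take 3 6 (7); add 6.
Step 5: frontier [0 2 12, 0 1 20, 2 3 22, 2 6 12] → take 0 2 (12); add 2.
Step 6: frontier [0 1 20] → take 0 1 (20); add 1.
Step 7: frontier [1 7 22] → take 1 7 (22); add 7.
Step 8: frontier [4 7 4] → take 4 7 (4); add 4.
The 6th edge added is 0 1.

0-1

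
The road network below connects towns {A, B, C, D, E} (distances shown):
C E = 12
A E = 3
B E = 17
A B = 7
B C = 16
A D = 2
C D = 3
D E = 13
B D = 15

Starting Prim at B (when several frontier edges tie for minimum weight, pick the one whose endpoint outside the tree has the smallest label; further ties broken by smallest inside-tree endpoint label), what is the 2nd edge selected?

Prim, starting at B.
Step 1: cheapest edge leaving the tree is A B (7); add A.
Step 2: cheapest edge leaving the tree is A D (2); add D.
Step 3: cheapest edge leaving the tree is C D (3); add C.
Step 4: cheapest edge leaving the tree is A E (3); add E.
The 2nd edge added is A D.

A-D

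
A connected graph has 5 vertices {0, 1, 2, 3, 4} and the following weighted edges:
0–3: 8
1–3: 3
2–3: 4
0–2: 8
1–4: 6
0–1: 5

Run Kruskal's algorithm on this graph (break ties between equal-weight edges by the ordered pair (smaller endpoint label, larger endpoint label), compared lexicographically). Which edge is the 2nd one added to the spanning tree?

2-3

Sort edges by weight, then run Kruskal:
1–3 (3): add — endpoints in different components.
2–3 (4): add — endpoints in different components.
0–1 (5): add — endpoints in different components.
1–4 (6): add — endpoints in different components.
The 2nd edge added is 2–3.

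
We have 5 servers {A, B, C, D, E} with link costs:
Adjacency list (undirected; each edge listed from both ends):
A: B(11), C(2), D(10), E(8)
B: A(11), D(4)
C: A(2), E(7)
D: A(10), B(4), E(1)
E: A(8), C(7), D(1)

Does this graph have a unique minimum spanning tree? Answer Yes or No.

Yes

Sort edges by weight, then run Kruskal:
D E (1): add. Components now {A} {B} {C} {D,E}
A C (2): add. Components now {A,C} {B} {D,E}
B D (4): add. Components now {A,C} {B,D,E}
C E (7): add. Components now {A,B,C,D,E}
Every non-tree edge has weight strictly greater than the heaviest edge on the tree path between its endpoints, so the MST is unique.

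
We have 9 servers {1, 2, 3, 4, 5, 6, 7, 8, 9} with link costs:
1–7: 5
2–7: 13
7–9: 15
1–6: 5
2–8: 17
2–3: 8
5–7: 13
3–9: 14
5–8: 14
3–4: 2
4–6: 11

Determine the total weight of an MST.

Prim's algorithm from 9:
Step 1: frontier [3–9 14, 7–9 15] → take 3–9 (14); add 3.
Step 2: frontier [3–4 2, 2–3 8, 7–9 15] → take 3–4 (2); add 4.
Step 3: frontier [2–3 8, 4–6 11, 7–9 15] → take 2–3 (8); add 2.
Step 4: frontier [2–7 13, 2–8 17, 4–6 11, 7–9 15] → take 4–6 (11); add 6.
Step 5: frontier [2–7 13, 2–8 17, 1–6 5, 7–9 15] → take 1–6 (5); add 1.
Step 6: frontier [1–7 5, 2–7 13, 2–8 17, 7–9 15] → take 1–7 (5); add 7.
Step 7: frontier [2–8 17, 5–7 13] → take 5–7 (13); add 5.
Step 8: frontier [2–8 17, 5–8 14] → take 5–8 (14); add 8.
MST edges: 3–9, 3–4, 2–3, 4–6, 1–6, 1–7, 5–7, 5–8; total weight 14+2+8+11+5+5+13+14 = 72.

72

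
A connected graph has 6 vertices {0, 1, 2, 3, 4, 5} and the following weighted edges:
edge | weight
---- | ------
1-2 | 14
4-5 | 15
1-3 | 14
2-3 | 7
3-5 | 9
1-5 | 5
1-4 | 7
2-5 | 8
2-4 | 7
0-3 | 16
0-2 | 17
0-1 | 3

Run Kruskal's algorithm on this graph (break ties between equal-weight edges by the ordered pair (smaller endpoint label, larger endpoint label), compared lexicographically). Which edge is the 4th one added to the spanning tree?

Kruskal's algorithm — process edges by increasing weight (ties by edge label):
0-1 (3): add. Components now {0,1} {2} {3} {4} {5}
1-5 (5): add. Components now {0,1,5} {2} {3} {4}
1-4 (7): add. Components now {0,1,4,5} {2} {3}
2-3 (7): add. Components now {0,1,4,5} {2,3}
2-4 (7): add. Components now {0,1,2,3,4,5}
The 4th edge added is 2-3.

2-3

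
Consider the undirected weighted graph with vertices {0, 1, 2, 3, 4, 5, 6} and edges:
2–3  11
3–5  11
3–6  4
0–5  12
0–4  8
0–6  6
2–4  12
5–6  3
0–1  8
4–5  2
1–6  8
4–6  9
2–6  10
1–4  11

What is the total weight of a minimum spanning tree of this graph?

Prim, starting at 4.
Step 1: cheapest edge leaving the tree is 4–5 (2); add 5.
Step 2: cheapest edge leaving the tree is 5–6 (3); add 6.
Step 3: cheapest edge leaving the tree is 3–6 (4); add 3.
Step 4: cheapest edge leaving the tree is 0–6 (6); add 0.
Step 5: cheapest edge leaving the tree is 0–1 (8); add 1.
Step 6: cheapest edge leaving the tree is 2–6 (10); add 2.
MST edges: 4–5, 5–6, 3–6, 0–6, 0–1, 2–6; total weight 2+3+4+6+8+10 = 33.

33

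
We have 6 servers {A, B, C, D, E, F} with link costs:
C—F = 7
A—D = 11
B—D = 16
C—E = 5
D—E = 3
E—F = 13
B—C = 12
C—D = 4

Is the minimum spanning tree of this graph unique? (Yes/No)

Yes

Sort edges by weight, then run Kruskal:
D—E (3): add. Components now {A} {B} {C} {D,E} {F}
C—D (4): add. Components now {A} {B} {C,D,E} {F}
C—E (5): skip — C and E already connected.
C—F (7): add. Components now {A} {B} {C,D,E,F}
A—D (11): add. Components now {A,C,D,E,F} {B}
B—C (12): add. Components now {A,B,C,D,E,F}
Every non-tree edge has weight strictly greater than the heaviest edge on the tree path between its endpoints, so the MST is unique.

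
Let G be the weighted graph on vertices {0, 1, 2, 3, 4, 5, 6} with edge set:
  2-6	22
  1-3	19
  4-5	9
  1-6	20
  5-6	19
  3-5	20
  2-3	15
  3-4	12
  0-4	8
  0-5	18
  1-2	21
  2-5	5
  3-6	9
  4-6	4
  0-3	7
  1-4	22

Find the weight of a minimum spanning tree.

52

Kruskal: consider edges lightest-first.
4-6 (4): add. Components now {0} {1} {2} {3} {4,6} {5}
2-5 (5): add. Components now {0} {1} {2,5} {3} {4,6}
0-3 (7): add. Components now {0,3} {1} {2,5} {4,6}
0-4 (8): add. Components now {0,3,4,6} {1} {2,5}
3-6 (9): skip — 3 and 6 already connected.
4-5 (9): add. Components now {0,2,3,4,5,6} {1}
3-4 (12): skip — 3 and 4 already connected.
2-3 (15): skip — 2 and 3 already connected.
0-5 (18): skip — 0 and 5 already connected.
1-3 (19): add. Components now {0,1,2,3,4,5,6}
MST edges: 4-6, 2-5, 0-3, 0-4, 4-5, 1-3; total weight 4+5+7+8+9+19 = 52.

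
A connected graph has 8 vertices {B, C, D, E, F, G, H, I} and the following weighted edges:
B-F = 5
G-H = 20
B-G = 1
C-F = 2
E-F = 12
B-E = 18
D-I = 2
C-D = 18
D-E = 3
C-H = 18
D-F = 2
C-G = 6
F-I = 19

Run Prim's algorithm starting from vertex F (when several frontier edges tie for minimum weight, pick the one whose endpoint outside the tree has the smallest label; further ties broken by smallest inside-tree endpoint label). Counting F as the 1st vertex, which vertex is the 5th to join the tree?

E

Grow the tree from F using Prim:
Step 1: cheapest edge leaving the tree is C-F (2); add C.
Step 2: cheapest edge leaving the tree is D-F (2); add D.
Step 3: cheapest edge leaving the tree is D-I (2); add I.
Step 4: cheapest edge leaving the tree is D-E (3); add E.
Step 5: cheapest edge leaving the tree is B-F (5); add B.
Step 6: cheapest edge leaving the tree is B-G (1); add G.
Step 7: cheapest edge leaving the tree is C-H (18); add H.
Vertex order: F, C, D, I, E, B, G, H. The 5th vertex is E.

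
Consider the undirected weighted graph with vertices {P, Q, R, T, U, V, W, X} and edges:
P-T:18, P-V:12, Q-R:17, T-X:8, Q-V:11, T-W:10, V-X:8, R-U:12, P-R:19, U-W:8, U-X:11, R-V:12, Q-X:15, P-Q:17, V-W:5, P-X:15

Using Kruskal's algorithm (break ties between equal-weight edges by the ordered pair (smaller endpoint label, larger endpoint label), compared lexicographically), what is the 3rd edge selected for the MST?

Sort edges by weight, then run Kruskal:
V-W (5): add — endpoints in different components.
T-X (8): add — endpoints in different components.
U-W (8): add — endpoints in different components.
V-X (8): add — endpoints in different components.
T-W (10): skip — W and T already connected.
Q-V (11): add — endpoints in different components.
U-X (11): skip — X and U already connected.
P-V (12): add — endpoints in different components.
R-U (12): add — endpoints in different components.
The 3rd edge added is U-W.

U-W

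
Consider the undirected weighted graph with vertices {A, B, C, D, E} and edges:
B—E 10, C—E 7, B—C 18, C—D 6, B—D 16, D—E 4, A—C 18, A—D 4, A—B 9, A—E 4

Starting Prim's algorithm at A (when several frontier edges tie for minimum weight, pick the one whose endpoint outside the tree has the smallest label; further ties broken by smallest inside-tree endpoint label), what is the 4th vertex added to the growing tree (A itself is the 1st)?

Prim, starting at A.
Step 1: frontier [A—D 4, A—E 4, A—B 9, A—C 18] → take A—D (4); add D.
Step 2: frontier [A—E 4, A—B 9, A—C 18, D—E 4, C—D 6, B—D 16] → take A—E (4); add E.
Step 3: frontier [A—B 9, A—C 18, C—D 6, B—D 16, C—E 7, B—E 10] → take C—D (6); add C.
Step 4: frontier [A—B 9, B—C 18, B—D 16, B—E 10] → take A—B (9); add B.
Vertex order: A, D, E, C, B. The 4th vertex is C.

C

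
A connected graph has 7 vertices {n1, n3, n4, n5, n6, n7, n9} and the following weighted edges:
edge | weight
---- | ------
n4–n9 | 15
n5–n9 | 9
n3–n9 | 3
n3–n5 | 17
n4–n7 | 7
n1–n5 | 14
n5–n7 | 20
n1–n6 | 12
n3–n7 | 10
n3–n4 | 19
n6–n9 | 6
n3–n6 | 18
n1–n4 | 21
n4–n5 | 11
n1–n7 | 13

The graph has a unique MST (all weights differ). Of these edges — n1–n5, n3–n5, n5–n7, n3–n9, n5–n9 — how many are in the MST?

Kruskal: consider edges lightest-first.
n3–n9 (3): add — endpoints in different components.
n6–n9 (6): add — endpoints in different components.
n4–n7 (7): add — endpoints in different components.
n5–n9 (9): add — endpoints in different components.
n3–n7 (10): add — endpoints in different components.
n4–n5 (11): skip — n5 and n4 already connected.
n1–n6 (12): add — endpoints in different components.
MST edge set: {n3–n9, n6–n9, n4–n7, n5–n9, n3–n7, n1–n6}.
Of the listed edges, {n3–n9, n5–n9} are in the MST → 2.

2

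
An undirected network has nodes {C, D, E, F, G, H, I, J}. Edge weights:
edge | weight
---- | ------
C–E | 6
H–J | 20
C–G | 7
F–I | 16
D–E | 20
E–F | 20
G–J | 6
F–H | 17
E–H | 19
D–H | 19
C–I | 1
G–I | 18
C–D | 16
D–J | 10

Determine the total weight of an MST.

Prim's algorithm from G:
Step 1: cheapest edge leaving the tree is G–J (6); add J.
Step 2: cheapest edge leaving the tree is C–G (7); add C.
Step 3: cheapest edge leaving the tree is C–I (1); add I.
Step 4: cheapest edge leaving the tree is C–E (6); add E.
Step 5: cheapest edge leaving the tree is D–J (10); add D.
Step 6: cheapest edge leaving the tree is F–I (16); add F.
Step 7: cheapest edge leaving the tree is F–H (17); add H.
MST edges: G–J, C–G, C–I, C–E, D–J, F–I, F–H; total weight 6+7+1+6+10+16+17 = 63.

63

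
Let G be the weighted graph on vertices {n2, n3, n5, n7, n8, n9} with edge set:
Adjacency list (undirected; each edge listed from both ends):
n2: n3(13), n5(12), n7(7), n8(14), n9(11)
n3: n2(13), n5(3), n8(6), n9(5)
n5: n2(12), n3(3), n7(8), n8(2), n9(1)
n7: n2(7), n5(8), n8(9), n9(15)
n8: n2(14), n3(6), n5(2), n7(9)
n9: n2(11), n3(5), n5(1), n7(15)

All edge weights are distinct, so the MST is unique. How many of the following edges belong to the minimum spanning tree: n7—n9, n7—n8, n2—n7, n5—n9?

Kruskal: consider edges lightest-first.
n5—n9 (1): add. Components now {n7} {n5,n9} {n8} {n3} {n2}
n5—n8 (2): add. Components now {n7} {n5,n8,n9} {n3} {n2}
n3—n5 (3): add. Components now {n7} {n3,n5,n8,n9} {n2}
n3—n9 (5): skip — n9 and n3 already connected.
n3—n8 (6): skip — n8 and n3 already connected.
n2—n7 (7): add. Components now {n2,n7} {n3,n5,n8,n9}
n5—n7 (8): add. Components now {n2,n3,n5,n7,n8,n9}
MST edge set: {n5—n9, n5—n8, n3—n5, n2—n7, n5—n7}.
Of the listed edges, {n2—n7, n5—n9} are in the MST → 2.

2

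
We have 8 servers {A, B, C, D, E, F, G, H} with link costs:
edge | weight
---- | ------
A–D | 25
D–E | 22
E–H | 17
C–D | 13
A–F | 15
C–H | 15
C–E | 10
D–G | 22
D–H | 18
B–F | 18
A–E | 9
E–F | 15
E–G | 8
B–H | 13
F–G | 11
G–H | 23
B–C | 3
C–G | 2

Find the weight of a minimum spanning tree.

59

Grow the tree from C using Prim:
Step 1: cheapest edge leaving the tree is C–G (2); add G.
Step 2: cheapest edge leaving the tree is B–C (3); add B.
Step 3: cheapest edge leaving the tree is E–G (8); add E.
Step 4: cheapest edge leaving the tree is A–E (9); add A.
Step 5: cheapest edge leaving the tree is F–G (11); add F.
Step 6: cheapest edge leaving the tree is C–D (13); add D.
Step 7: cheapest edge leaving the tree is B–H (13); add H.
MST edges: C–G, B–C, E–G, A–E, F–G, C–D, B–H; total weight 2+3+8+9+11+13+13 = 59.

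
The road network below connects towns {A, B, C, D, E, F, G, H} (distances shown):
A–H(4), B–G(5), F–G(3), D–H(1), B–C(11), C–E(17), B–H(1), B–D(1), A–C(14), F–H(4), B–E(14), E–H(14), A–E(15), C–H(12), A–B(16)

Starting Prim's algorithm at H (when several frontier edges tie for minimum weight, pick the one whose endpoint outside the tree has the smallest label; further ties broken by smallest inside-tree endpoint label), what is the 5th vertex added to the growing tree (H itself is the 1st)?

F

Prim, starting at H.
Step 1: cheapest edge leaving the tree is B–H (1); add B.
Step 2: cheapest edge leaving the tree is B–D (1); add D.
Step 3: cheapest edge leaving the tree is A–H (4); add A.
Step 4: cheapest edge leaving the tree is F–H (4); add F.
Step 5: cheapest edge leaving the tree is F–G (3); add G.
Step 6: cheapest edge leaving the tree is B–C (11); add C.
Step 7: cheapest edge leaving the tree is B–E (14); add E.
Vertex order: H, B, D, A, F, G, C, E. The 5th vertex is F.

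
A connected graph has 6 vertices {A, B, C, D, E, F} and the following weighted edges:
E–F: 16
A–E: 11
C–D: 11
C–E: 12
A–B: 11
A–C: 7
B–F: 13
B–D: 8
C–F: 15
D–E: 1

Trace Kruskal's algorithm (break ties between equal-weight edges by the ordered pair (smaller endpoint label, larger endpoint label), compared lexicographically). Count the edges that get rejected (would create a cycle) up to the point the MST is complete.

Sort edges by weight, then run Kruskal:
D–E (1): add. Components now {A} {B} {C} {D,E} {F}
A–C (7): add. Components now {A,C} {B} {D,E} {F}
B–D (8): add. Components now {A,C} {B,D,E} {F}
A–B (11): add. Components now {A,B,C,D,E} {F}
A–E (11): skip — A and E already connected.
C–D (11): skip — C and D already connected.
C–E (12): skip — C and E already connected.
B–F (13): add. Components now {A,B,C,D,E,F}
Edges rejected before the tree was complete: 3.

3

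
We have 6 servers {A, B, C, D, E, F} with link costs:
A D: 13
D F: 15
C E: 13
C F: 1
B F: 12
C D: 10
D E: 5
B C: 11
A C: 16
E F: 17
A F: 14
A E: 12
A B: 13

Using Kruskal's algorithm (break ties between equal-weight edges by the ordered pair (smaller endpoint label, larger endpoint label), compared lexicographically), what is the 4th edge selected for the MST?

B-C

Kruskal's algorithm — process edges by increasing weight (ties by edge label):
C F (1): add — endpoints in different components.
D E (5): add — endpoints in different components.
C D (10): add — endpoints in different components.
B C (11): add — endpoints in different components.
A E (12): add — endpoints in different components.
The 4th edge added is B C.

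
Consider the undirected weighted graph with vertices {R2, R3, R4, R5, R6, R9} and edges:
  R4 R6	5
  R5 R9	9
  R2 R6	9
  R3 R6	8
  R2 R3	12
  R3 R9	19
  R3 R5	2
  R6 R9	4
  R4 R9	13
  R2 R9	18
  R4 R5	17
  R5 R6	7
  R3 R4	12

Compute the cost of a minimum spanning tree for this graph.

27

Prim, starting at R6.
Step 1: cheapest edge leaving the tree is R6 R9 (4); add R9.
Step 2: cheapest edge leaving the tree is R4 R6 (5); add R4.
Step 3: cheapest edge leaving the tree is R5 R6 (7); add R5.
Step 4: cheapest edge leaving the tree is R3 R5 (2); add R3.
Step 5: cheapest edge leaving the tree is R2 R6 (9); add R2.
MST edges: R6 R9, R4 R6, R5 R6, R3 R5, R2 R6; total weight 4+5+7+2+9 = 27.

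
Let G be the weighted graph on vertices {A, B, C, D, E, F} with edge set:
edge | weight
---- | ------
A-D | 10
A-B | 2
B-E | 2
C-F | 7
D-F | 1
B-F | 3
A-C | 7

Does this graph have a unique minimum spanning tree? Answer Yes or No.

No

Kruskal: consider edges lightest-first.
D-F (1): add. Components now {A} {B} {C} {D,F} {E}
A-B (2): add. Components now {A,B} {C} {D,F} {E}
B-E (2): add. Components now {A,B,E} {C} {D,F}
B-F (3): add. Components now {A,B,D,E,F} {C}
A-C (7): add. Components now {A,B,C,D,E,F}
Non-tree edge C-F has weight 7, equal to the heaviest edge on its tree cycle — swapping gives another MST of the same weight. Not unique.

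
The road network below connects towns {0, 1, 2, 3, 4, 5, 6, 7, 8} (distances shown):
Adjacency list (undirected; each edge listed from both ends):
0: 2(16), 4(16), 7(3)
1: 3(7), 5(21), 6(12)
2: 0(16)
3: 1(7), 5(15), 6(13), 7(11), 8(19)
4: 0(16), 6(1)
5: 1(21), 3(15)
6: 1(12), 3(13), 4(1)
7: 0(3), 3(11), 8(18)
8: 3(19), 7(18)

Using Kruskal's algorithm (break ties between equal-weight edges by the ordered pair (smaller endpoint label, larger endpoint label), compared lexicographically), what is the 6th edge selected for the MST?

Kruskal's algorithm — process edges by increasing weight (ties by edge label):
4-6 (1): add — endpoints in different components.
0-7 (3): add — endpoints in different components.
1-3 (7): add — endpoints in different components.
3-7 (11): add — endpoints in different components.
1-6 (12): add — endpoints in different components.
3-6 (13): skip — 3 and 6 already connected.
3-5 (15): add — endpoints in different components.
0-2 (16): add — endpoints in different components.
0-4 (16): skip — 0 and 4 already connected.
7-8 (18): add — endpoints in different components.
The 6th edge added is 3-5.

3-5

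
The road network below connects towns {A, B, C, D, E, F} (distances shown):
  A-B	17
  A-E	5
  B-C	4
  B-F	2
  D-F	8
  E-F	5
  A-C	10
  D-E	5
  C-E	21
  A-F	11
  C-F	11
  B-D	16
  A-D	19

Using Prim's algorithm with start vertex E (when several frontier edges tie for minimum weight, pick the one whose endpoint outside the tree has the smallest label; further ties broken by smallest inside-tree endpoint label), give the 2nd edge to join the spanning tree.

D-E

Grow the tree from E using Prim:
Step 1: cheapest edge leaving the tree is A-E (5); add A.
Step 2: cheapest edge leaving the tree is D-E (5); add D.
Step 3: cheapest edge leaving the tree is E-F (5); add F.
Step 4: cheapest edge leaving the tree is B-F (2); add B.
Step 5: cheapest edge leaving the tree is B-C (4); add C.
The 2nd edge added is D-E.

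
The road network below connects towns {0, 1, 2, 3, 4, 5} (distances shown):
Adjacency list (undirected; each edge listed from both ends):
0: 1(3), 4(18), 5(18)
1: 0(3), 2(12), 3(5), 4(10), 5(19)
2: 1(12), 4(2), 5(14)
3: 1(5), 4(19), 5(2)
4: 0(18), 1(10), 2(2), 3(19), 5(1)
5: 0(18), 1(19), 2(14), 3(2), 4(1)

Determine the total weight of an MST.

Grow the tree from 1 using Prim:
Step 1: frontier [0–1 3, 1–3 5, 1–4 10, 1–2 12, 1–5 19] → take 0–1 (3); add 0.
Step 2: frontier [0–4 18, 0–5 18, 1–3 5, 1–4 10, 1–2 12, 1–5 19] → take 1–3 (5); add 3.
Step 3: frontier [0–4 18, 0–5 18, 1–4 10, 1–2 12, 1–5 19, 3–5 2, 3–4 19] → take 3–5 (2); add 5.
Step 4: frontier [0–4 18, 1–4 10, 1–2 12, 3–4 19, 4–5 1, 2–5 14] → take 4–5 (1); add 4.
Step 5: frontier [1–2 12, 2–4 2, 2–5 14] → take 2–4 (2); add 2.
MST edges: 0–1, 1–3, 3–5, 4–5, 2–4; total weight 3+5+2+1+2 = 13.

13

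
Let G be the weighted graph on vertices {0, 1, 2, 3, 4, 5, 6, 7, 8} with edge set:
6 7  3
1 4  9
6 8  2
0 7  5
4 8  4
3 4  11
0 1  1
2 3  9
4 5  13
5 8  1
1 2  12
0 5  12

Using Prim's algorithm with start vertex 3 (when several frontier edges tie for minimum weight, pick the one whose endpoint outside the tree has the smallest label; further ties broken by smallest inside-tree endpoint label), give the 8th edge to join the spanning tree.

0-1

Grow the tree from 3 using Prim:
Step 1: frontier [2 3 9, 3 4 11] → take 2 3 (9); add 2.
Step 2: frontier [1 2 12, 3 4 11] → take 3 4 (11); add 4.
Step 3: frontier [1 2 12, 4 8 4, 1 4 9, 4 5 13] → take 4 8 (4); add 8.
Step 4: frontier [1 2 12, 1 4 9, 4 5 13, 5 8 1, 6 8 2] → take 5 8 (1); add 5.
Step 5: frontier [1 2 12, 1 4 9, 0 5 12, 6 8 2] → take 6 8 (2); add 6.
Step 6: frontier [1 2 12, 1 4 9, 0 5 12, 6 7 3] → take 6 7 (3); add 7.
Step 7: frontier [1 2 12, 1 4 9, 0 5 12, 0 7 5] → take 0 7 (5); add 0.
Step 8: frontier [0 1 1, 1 2 12, 1 4 9] → take 0 1 (1); add 1.
The 8th edge added is 0 1.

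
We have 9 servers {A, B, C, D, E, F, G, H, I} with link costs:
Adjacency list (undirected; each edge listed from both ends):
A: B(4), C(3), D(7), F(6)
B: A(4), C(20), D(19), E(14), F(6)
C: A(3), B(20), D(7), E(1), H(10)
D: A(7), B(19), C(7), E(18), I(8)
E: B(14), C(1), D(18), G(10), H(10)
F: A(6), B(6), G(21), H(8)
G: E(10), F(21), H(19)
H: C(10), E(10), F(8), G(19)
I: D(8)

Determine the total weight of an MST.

Kruskal's algorithm — process edges by increasing weight (ties by edge label):
C–E (1): add — endpoints in different components.
A–C (3): add — endpoints in different components.
A–B (4): add — endpoints in different components.
A–F (6): add — endpoints in different components.
B–F (6): skip — B and F already connected.
A–D (7): add — endpoints in different components.
C–D (7): skip — C and D already connected.
D–I (8): add — endpoints in different components.
F–H (8): add — endpoints in different components.
C–H (10): skip — C and H already connected.
E–G (10): add — endpoints in different components.
MST edges: C–E, A–C, A–B, A–F, A–D, D–I, F–H, E–G; total weight 1+3+4+6+7+8+8+10 = 47.

47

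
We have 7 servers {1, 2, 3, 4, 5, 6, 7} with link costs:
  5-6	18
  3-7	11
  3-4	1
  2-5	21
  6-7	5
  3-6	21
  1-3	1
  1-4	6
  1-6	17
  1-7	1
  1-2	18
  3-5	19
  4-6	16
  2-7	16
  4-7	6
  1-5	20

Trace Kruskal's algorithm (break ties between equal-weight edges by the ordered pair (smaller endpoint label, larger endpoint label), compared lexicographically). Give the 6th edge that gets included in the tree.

Kruskal's algorithm — process edges by increasing weight (ties by edge label):
1-3 (1): add — endpoints in different components.
1-7 (1): add — endpoints in different components.
3-4 (1): add — endpoints in different components.
6-7 (5): add — endpoints in different components.
1-4 (6): skip — 1 and 4 already connected.
4-7 (6): skip — 4 and 7 already connected.
3-7 (11): skip — 3 and 7 already connected.
2-7 (16): add — endpoints in different components.
4-6 (16): skip — 4 and 6 already connected.
1-6 (17): skip — 1 and 6 already connected.
1-2 (18): skip — 1 and 2 already connected.
5-6 (18): add — endpoints in different components.
The 6th edge added is 5-6.

5-6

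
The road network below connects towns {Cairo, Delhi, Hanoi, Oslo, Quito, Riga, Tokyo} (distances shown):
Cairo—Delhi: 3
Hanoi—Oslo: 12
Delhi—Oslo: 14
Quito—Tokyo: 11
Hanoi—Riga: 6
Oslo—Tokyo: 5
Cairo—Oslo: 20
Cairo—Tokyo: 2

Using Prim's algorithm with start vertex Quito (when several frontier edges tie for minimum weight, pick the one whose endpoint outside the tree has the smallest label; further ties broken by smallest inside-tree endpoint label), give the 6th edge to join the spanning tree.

Hanoi-Riga

Prim's algorithm from Quito:
Step 1: frontier [Quito—Tokyo 11] → take Quito—Tokyo (11); add Tokyo.
Step 2: frontier [Cairo—Tokyo 2, Oslo—Tokyo 5] → take Cairo—Tokyo (2); add Cairo.
Step 3: frontier [Cairo—Delhi 3, Cairo—Oslo 20, Oslo—Tokyo 5] → take Cairo—Delhi (3); add Delhi.
Step 4: frontier [Cairo—Oslo 20, Delhi—Oslo 14, Oslo—Tokyo 5] → take Oslo—Tokyo (5); add Oslo.
Step 5: frontier [Hanoi—Oslo 12] → take Hanoi—Oslo (12); add Hanoi.
Step 6: frontier [Hanoi—Riga 6] → take Hanoi—Riga (6); add Riga.
The 6th edge added is Hanoi—Riga.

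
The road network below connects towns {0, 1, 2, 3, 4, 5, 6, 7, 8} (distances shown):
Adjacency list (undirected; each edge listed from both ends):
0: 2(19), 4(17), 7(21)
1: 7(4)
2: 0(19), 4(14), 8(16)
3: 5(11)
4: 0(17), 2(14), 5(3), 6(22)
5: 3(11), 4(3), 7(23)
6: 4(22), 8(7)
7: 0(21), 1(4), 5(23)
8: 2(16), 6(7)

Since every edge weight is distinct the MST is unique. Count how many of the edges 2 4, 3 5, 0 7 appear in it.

3

Sort edges by weight, then run Kruskal:
4 5 (3): add — endpoints in different components.
1 7 (4): add — endpoints in different components.
6 8 (7): add — endpoints in different components.
3 5 (11): add — endpoints in different components.
2 4 (14): add — endpoints in different components.
2 8 (16): add — endpoints in different components.
0 4 (17): add — endpoints in different components.
0 2 (19): skip — 0 and 2 already connected.
0 7 (21): add — endpoints in different components.
MST edge set: {4 5, 1 7, 6 8, 3 5, 2 4, 2 8, 0 4, 0 7}.
Of the listed edges, {2 4, 3 5, 0 7} are in the MST → 3.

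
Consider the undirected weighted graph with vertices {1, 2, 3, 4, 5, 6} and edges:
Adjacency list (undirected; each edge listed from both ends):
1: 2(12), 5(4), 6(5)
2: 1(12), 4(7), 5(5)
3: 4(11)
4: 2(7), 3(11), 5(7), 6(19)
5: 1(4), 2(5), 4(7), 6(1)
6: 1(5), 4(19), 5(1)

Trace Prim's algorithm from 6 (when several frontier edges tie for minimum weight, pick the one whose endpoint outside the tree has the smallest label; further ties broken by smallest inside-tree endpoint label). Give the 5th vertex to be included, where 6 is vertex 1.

4

Grow the tree from 6 using Prim:
Step 1: cheapest edge leaving the tree is 5-6 (1); add 5.
Step 2: cheapest edge leaving the tree is 1-5 (4); add 1.
Step 3: cheapest edge leaving the tree is 2-5 (5); add 2.
Step 4: cheapest edge leaving the tree is 2-4 (7); add 4.
Step 5: cheapest edge leaving the tree is 3-4 (11); add 3.
Vertex order: 6, 5, 1, 2, 4, 3. The 5th vertex is 4.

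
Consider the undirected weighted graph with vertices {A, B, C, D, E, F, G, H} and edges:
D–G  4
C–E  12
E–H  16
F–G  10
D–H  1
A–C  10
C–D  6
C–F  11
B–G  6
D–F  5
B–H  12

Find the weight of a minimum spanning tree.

44

Kruskal: consider edges lightest-first.
D–H (1): add — endpoints in different components.
D–G (4): add — endpoints in different components.
D–F (5): add — endpoints in different components.
B–G (6): add — endpoints in different components.
C–D (6): add — endpoints in different components.
A–C (10): add — endpoints in different components.
F–G (10): skip — F and G already connected.
C–F (11): skip — C and F already connected.
B–H (12): skip — B and H already connected.
C–E (12): add — endpoints in different components.
MST edges: D–H, D–G, D–F, B–G, C–D, A–C, C–E; total weight 1+4+5+6+6+10+12 = 44.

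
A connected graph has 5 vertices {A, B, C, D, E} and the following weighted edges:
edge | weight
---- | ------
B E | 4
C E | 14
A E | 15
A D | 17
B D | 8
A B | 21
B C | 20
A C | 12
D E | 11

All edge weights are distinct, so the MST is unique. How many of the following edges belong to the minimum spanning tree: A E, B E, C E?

2

Kruskal: consider edges lightest-first.
B E (4): add. Components now {A} {B,E} {C} {D}
B D (8): add. Components now {A} {B,D,E} {C}
D E (11): skip — D and E already connected.
A C (12): add. Components now {A,C} {B,D,E}
C E (14): add. Components now {A,B,C,D,E}
MST edge set: {B E, B D, A C, C E}.
Of the listed edges, {B E, C E} are in the MST → 2.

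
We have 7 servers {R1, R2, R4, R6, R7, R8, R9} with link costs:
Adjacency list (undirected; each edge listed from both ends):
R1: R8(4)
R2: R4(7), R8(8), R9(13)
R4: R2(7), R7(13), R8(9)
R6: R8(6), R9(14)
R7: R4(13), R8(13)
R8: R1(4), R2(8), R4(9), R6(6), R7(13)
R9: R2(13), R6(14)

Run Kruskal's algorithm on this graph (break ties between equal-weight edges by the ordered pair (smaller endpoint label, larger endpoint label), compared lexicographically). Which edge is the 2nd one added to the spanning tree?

Sort edges by weight, then run Kruskal:
R1–R8 (4): add. Components now {R9} {R1,R8} {R6} {R2} {R4} {R7}
R6–R8 (6): add. Components now {R9} {R1,R6,R8} {R2} {R4} {R7}
R2–R4 (7): add. Components now {R9} {R1,R6,R8} {R2,R4} {R7}
R2–R8 (8): add. Components now {R9} {R1,R2,R4,R6,R8} {R7}
R4–R8 (9): skip — R8 and R4 already connected.
R2–R9 (13): add. Components now {R1,R2,R4,R6,R8,R9} {R7}
R4–R7 (13): add. Components now {R1,R2,R4,R6,R7,R8,R9}
The 2nd edge added is R6–R8.

R6-R8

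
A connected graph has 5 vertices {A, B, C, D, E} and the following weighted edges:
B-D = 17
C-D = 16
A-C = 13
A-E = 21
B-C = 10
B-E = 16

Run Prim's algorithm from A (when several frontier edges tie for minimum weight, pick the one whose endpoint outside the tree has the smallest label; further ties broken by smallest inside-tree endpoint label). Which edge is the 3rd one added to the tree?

Prim's algorithm from A:
Step 1: frontier [A-C 13, A-E 21] → take A-C (13); add C.
Step 2: frontier [A-E 21, B-C 10, C-D 16] → take B-C (10); add B.
Step 3: frontier [A-E 21, B-E 16, B-D 17, C-D 16] → take C-D (16); add D.
Step 4: frontier [A-E 21, B-E 16] → take B-E (16); add E.
The 3rd edge added is C-D.

C-D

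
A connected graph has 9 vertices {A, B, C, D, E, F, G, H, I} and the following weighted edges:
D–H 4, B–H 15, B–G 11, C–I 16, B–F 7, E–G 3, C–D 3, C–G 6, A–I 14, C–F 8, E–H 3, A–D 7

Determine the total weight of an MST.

Prim, starting at B.
Step 1: frontier [B–F 7, B–G 11, B–H 15] → take B–F (7); add F.
Step 2: frontier [B–G 11, B–H 15, C–F 8] → take C–F (8); add C.
Step 3: frontier [B–G 11, B–H 15, C–D 3, C–G 6, C–I 16] → take C–D (3); add D.
Step 4: frontier [B–G 11, B–H 15, C–G 6, C–I 16, D–H 4, A–D 7] → take D–H (4); add H.
Step 5: frontier [B–G 11, C–G 6, C–I 16, A–D 7, E–H 3] → take E–H (3); add E.
Step 6: frontier [B–G 11, C–G 6, C–I 16, A–D 7, E–G 3] → take E–G (3); add G.
Step 7: frontier [C–I 16, A–D 7] → take A–D (7); add A.
Step 8: frontier [A–I 14, C–I 16] → take A–I (14); add I.
MST edges: B–F, C–F, C–D, D–H, E–H, E–G, A–D, A–I; total weight 7+8+3+4+3+3+7+14 = 49.

49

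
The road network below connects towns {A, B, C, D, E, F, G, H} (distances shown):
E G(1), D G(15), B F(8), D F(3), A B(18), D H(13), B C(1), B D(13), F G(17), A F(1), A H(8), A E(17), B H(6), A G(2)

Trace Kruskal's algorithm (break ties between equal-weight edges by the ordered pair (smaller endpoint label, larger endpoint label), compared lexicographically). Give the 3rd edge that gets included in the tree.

E-G

Kruskal: consider edges lightest-first.
A F (1): add — endpoints in different components.
B C (1): add — endpoints in different components.
E G (1): add — endpoints in different components.
A G (2): add — endpoints in different components.
D F (3): add — endpoints in different components.
B H (6): add — endpoints in different components.
A H (8): add — endpoints in different components.
The 3rd edge added is E G.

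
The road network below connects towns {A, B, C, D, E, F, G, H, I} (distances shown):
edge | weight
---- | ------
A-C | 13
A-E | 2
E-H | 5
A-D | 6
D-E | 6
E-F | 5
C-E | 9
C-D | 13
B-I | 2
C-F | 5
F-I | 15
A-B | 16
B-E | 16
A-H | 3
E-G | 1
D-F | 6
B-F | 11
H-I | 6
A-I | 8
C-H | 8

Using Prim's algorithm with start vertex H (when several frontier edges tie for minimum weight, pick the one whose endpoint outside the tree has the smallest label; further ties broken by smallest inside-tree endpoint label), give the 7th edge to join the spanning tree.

H-I

Prim, starting at H.
Step 1: cheapest edge leaving the tree is A-H (3); add A.
Step 2: cheapest edge leaving the tree is A-E (2); add E.
Step 3: cheapest edge leaving the tree is E-G (1); add G.
Step 4: cheapest edge leaving the tree is E-F (5); add F.
Step 5: cheapest edge leaving the tree is C-F (5); add C.
Step 6: cheapest edge leaving the tree is A-D (6); add D.
Step 7: cheapest edge leaving the tree is H-I (6); add I.
Step 8: cheapest edge leaving the tree is B-I (2); add B.
The 7th edge added is H-I.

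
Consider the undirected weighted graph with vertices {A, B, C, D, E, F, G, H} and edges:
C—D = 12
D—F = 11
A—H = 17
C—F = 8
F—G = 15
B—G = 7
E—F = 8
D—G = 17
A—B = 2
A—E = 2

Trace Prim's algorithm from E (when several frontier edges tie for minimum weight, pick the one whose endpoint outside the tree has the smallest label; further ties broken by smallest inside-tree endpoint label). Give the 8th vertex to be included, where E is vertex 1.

H

Grow the tree from E using Prim:
Step 1: cheapest edge leaving the tree is A—E (2); add A.
Step 2: cheapest edge leaving the tree is A—B (2); add B.
Step 3: cheapest edge leaving the tree is B—G (7); add G.
Step 4: cheapest edge leaving the tree is E—F (8); add F.
Step 5: cheapest edge leaving the tree is C—F (8); add C.
Step 6: cheapest edge leaving the tree is D—F (11); add D.
Step 7: cheapest edge leaving the tree is A—H (17); add H.
Vertex order: E, A, B, G, F, C, D, H. The 8th vertex is H.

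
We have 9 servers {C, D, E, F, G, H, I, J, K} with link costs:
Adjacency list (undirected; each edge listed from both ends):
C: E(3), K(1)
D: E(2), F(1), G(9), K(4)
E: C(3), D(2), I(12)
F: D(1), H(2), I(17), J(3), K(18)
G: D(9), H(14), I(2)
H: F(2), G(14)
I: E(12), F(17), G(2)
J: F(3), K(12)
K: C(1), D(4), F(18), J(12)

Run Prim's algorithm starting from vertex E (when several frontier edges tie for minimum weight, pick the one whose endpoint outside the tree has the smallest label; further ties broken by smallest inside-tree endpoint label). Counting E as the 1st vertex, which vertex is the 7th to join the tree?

J

Prim, starting at E.
Step 1: cheapest edge leaving the tree is D-E (2); add D.
Step 2: cheapest edge leaving the tree is D-F (1); add F.
Step 3: cheapest edge leaving the tree is F-H (2); add H.
Step 4: cheapest edge leaving the tree is C-E (3); add C.
Step 5: cheapest edge leaving the tree is C-K (1); add K.
Step 6: cheapest edge leaving the tree is F-J (3); add J.
Step 7: cheapest edge leaving the tree is D-G (9); add G.
Step 8: cheapest edge leaving the tree is G-I (2); add I.
Vertex order: E, D, F, H, C, K, J, G, I. The 7th vertex is J.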